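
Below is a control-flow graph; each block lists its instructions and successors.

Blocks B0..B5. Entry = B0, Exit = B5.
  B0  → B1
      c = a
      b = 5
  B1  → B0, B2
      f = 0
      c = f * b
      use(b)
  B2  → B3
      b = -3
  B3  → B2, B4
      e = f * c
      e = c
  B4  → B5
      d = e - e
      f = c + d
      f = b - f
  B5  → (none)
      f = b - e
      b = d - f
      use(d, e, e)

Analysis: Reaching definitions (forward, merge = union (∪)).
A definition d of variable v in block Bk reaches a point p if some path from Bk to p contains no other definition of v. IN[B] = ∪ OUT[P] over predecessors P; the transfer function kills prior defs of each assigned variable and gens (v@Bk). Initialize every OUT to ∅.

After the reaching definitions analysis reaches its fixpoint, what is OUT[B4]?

Answer: {b@B2, c@B1, d@B4, e@B3, f@B4}

Trace:
Fixpoint table:
  B0:  IN={b@B0, c@B1, f@B1}  OUT={b@B0, c@B0, f@B1}
  B1:  IN={b@B0, c@B0, f@B1}  OUT={b@B0, c@B1, f@B1}
  B2:  IN={b@B0, b@B2, c@B1, e@B3, f@B1}  OUT={b@B2, c@B1, e@B3, f@B1}
  B3:  IN={b@B2, c@B1, e@B3, f@B1}  OUT={b@B2, c@B1, e@B3, f@B1}
  B4:  IN={b@B2, c@B1, e@B3, f@B1}  OUT={b@B2, c@B1, d@B4, e@B3, f@B4}
  B5:  IN={b@B2, c@B1, d@B4, e@B3, f@B4}  OUT={b@B5, c@B1, d@B4, e@B3, f@B5}

Merge at B4: IN[B4] = OUT[B3] = {b@B2, c@B1, e@B3, f@B1}
Applying B4's transfer function to that IN value gives OUT[B4] (row B4 above).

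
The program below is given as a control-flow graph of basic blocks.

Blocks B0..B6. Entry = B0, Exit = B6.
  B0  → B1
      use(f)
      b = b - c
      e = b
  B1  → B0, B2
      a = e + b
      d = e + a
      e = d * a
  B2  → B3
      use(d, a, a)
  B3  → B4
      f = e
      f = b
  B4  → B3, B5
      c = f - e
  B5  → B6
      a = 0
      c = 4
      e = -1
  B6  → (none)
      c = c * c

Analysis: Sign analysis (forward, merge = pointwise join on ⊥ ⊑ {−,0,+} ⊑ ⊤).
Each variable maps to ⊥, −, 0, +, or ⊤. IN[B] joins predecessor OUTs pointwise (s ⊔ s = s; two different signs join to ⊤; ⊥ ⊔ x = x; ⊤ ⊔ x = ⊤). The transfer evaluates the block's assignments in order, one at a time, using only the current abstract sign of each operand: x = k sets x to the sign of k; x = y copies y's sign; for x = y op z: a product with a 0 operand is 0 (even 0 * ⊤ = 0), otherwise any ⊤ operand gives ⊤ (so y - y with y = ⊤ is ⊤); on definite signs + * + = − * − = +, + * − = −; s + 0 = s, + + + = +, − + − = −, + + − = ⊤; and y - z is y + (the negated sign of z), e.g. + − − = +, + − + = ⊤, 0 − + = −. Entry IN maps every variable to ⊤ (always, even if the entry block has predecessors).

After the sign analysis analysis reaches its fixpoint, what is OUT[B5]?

Answer: {a: 0, b: ⊤, c: +, d: ⊤, e: -, f: ⊤}

Working:
Fixpoint table:
  B0:  IN=(all ⊤)  OUT=(all ⊤)
  B1:  IN=(all ⊤)  OUT=(all ⊤)
  B2:  IN=(all ⊤)  OUT=(all ⊤)
  B3:  IN=(all ⊤)  OUT=(all ⊤)
  B4:  IN=(all ⊤)  OUT=(all ⊤)
  B5:  IN=(all ⊤)  OUT={a:0, c:+, e:-; rest ⊤}
  B6:  IN={a:0, c:+, e:-; rest ⊤}  OUT={a:0, c:+, e:-; rest ⊤}

Merge at B5: IN[B5] = OUT[B4] = {a: ⊤, b: ⊤, c: ⊤, d: ⊤, e: ⊤, f: ⊤}
Applying B5's transfer function to that IN value gives OUT[B5] (row B5 above).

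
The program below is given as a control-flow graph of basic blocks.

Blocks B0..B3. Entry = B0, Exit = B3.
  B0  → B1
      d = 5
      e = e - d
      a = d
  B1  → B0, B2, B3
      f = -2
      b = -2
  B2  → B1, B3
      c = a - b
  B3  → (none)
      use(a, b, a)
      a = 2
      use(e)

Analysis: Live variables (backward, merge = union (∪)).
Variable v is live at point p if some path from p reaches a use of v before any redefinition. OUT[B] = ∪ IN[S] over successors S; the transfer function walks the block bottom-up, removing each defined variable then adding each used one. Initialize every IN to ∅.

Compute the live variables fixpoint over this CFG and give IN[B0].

Per-block solution:
  B0:   IN={e}   OUT={a, e}
  B1:   IN={a, e}   OUT={a, b, e}
  B2:   IN={a, b, e}   OUT={a, b, e}
  B3:   IN={a, b, e}   OUT={}

Merge at B0: OUT[B0] = IN[B1] = {a, e}
Applying B0's transfer function to that OUT value gives IN[B0] (row B0 above).

Answer: {e}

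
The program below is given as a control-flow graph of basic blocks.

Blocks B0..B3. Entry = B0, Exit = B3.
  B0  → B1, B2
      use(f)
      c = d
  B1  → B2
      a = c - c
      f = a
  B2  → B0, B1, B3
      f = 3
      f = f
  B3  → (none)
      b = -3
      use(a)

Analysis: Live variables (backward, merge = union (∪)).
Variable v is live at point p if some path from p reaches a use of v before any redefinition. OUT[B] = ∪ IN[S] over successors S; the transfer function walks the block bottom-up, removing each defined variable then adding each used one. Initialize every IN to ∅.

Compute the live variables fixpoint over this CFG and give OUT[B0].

Converged values:
  B0: | IN={a, d, f} | OUT={a, c, d}
  B1: | IN={c, d} | OUT={a, c, d}
  B2: | IN={a, c, d} | OUT={a, c, d, f}
  B3: | IN={a} | OUT={}

Merge at B0: OUT[B0] = IN[B1] ⊔ IN[B2] = {a, c, d}

Answer: {a, c, d}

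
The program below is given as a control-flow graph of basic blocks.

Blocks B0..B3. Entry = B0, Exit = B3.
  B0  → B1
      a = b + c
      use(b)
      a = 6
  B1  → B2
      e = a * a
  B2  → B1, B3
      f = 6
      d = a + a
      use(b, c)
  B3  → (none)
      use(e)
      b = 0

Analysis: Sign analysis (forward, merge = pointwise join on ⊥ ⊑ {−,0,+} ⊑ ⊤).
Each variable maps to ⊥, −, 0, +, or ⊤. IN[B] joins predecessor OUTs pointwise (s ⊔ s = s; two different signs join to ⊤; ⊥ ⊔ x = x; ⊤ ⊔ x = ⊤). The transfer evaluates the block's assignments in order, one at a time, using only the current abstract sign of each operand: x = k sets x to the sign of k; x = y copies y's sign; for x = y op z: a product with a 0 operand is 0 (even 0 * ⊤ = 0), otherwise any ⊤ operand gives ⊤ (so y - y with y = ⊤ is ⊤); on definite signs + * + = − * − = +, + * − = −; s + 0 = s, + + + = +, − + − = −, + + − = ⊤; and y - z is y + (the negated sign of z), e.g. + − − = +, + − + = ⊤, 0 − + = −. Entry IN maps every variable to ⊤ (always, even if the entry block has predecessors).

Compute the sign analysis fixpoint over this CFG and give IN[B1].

Per-block solution:
  B0:   IN=(all ⊤)   OUT={a:+; rest ⊤}
  B1:   IN={a:+; rest ⊤}   OUT={a:+, e:+; rest ⊤}
  B2:   IN={a:+, e:+; rest ⊤}   OUT={a:+, d:+, e:+, f:+; rest ⊤}
  B3:   IN={a:+, d:+, e:+, f:+; rest ⊤}   OUT={a:+, b:0, d:+, e:+, f:+; rest ⊤}

Merge at B1: IN[B1] = OUT[B0] ⊔ OUT[B2] = {a: +, b: ⊤, c: ⊤, d: ⊤, e: ⊤, f: ⊤}

Answer: {a: +, b: ⊤, c: ⊤, d: ⊤, e: ⊤, f: ⊤}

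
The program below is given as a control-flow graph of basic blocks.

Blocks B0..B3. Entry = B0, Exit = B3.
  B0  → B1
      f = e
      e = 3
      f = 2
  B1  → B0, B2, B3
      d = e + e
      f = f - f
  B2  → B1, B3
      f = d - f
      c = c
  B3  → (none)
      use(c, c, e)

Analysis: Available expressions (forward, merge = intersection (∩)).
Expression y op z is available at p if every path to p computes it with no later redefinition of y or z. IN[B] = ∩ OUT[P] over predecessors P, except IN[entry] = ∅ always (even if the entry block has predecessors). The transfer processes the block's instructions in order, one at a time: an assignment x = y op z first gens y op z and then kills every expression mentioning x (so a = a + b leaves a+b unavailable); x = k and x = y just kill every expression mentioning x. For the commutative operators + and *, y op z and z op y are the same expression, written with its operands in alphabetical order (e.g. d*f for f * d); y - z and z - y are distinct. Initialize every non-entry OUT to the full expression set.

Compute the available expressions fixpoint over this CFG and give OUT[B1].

Converged values:
  B0:   IN={}   OUT={}
  B1:   IN={}   OUT={e+e}
  B2:   IN={e+e}   OUT={e+e}
  B3:   IN={e+e}   OUT={e+e}

Merge at B1: IN[B1] = OUT[B0] ∩ OUT[B2] = {}
Applying B1's transfer function to that IN value gives OUT[B1] (row B1 above).

Answer: {e+e}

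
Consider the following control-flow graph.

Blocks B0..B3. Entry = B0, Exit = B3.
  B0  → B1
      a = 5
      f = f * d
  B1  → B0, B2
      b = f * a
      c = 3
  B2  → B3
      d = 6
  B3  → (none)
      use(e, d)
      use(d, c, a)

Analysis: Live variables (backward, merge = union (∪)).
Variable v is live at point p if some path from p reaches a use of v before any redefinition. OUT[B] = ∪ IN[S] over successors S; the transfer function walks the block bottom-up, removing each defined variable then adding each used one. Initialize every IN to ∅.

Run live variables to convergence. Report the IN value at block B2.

Answer: {a, c, e}

Trace:
Per-block solution:
  B0: | IN={d, e, f} | OUT={a, d, e, f}
  B1: | IN={a, d, e, f} | OUT={a, c, d, e, f}
  B2: | IN={a, c, e} | OUT={a, c, d, e}
  B3: | IN={a, c, d, e} | OUT={}

Merge at B2: OUT[B2] = IN[B3] = {a, c, d, e}
Applying B2's transfer function to that OUT value gives IN[B2] (row B2 above).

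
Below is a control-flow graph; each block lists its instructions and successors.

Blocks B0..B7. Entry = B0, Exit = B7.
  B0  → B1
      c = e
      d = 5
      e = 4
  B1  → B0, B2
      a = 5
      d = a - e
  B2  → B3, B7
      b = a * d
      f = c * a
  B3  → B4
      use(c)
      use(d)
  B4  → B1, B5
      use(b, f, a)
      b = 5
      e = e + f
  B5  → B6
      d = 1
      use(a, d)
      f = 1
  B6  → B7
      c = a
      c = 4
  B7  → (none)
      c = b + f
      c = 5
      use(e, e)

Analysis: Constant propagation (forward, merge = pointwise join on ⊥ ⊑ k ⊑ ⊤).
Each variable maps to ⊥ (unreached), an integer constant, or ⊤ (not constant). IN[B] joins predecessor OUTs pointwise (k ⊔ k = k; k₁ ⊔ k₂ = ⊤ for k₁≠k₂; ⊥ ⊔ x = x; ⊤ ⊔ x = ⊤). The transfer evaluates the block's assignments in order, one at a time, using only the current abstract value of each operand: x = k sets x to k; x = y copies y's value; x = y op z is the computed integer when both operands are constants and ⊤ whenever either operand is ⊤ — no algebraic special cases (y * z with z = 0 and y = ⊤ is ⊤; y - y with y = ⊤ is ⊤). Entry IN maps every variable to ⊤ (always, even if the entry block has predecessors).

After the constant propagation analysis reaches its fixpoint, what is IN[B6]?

Answer: {a: 5, b: 5, c: ⊤, d: 1, e: ⊤, f: 1}

Derivation:
Per-block solution:
  B0: | IN=(all ⊤) | OUT={d:5, e:4; rest ⊤}
  B1: | IN=(all ⊤) | OUT={a:5; rest ⊤}
  B2: | IN={a:5; rest ⊤} | OUT={a:5; rest ⊤}
  B3: | IN={a:5; rest ⊤} | OUT={a:5; rest ⊤}
  B4: | IN={a:5; rest ⊤} | OUT={a:5, b:5; rest ⊤}
  B5: | IN={a:5, b:5; rest ⊤} | OUT={a:5, b:5, d:1, f:1; rest ⊤}
  B6: | IN={a:5, b:5, d:1, f:1; rest ⊤} | OUT={a:5, b:5, c:4, d:1, f:1; rest ⊤}
  B7: | IN={a:5; rest ⊤} | OUT={a:5, c:5; rest ⊤}

Merge at B6: IN[B6] = OUT[B5] = {a: 5, b: 5, c: ⊤, d: 1, e: ⊤, f: 1}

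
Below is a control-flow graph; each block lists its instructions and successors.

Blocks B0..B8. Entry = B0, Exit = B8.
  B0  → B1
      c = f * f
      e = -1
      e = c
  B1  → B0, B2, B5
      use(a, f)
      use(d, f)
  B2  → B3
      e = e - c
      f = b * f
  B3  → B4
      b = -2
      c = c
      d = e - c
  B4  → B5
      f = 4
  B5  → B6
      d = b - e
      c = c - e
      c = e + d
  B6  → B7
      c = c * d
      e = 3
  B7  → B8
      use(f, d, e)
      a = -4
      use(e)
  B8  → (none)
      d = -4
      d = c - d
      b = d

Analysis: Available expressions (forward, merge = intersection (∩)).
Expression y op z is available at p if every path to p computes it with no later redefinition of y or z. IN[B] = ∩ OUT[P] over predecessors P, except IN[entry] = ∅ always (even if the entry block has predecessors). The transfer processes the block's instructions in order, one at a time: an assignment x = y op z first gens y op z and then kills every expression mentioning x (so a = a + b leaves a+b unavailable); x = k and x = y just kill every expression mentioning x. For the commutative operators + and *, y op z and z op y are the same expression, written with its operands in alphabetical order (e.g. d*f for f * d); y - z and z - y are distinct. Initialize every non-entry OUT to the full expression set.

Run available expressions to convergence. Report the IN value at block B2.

Converged values:
  B0:   IN={}   OUT={f*f}
  B1:   IN={f*f}   OUT={f*f}
  B2:   IN={f*f}   OUT={}
  B3:   IN={}   OUT={e-c}
  B4:   IN={e-c}   OUT={e-c}
  B5:   IN={}   OUT={b-e, d+e}
  B6:   IN={b-e, d+e}   OUT={}
  B7:   IN={}   OUT={}
  B8:   IN={}   OUT={}

Merge at B2: IN[B2] = OUT[B1] = {f*f}

Answer: {f*f}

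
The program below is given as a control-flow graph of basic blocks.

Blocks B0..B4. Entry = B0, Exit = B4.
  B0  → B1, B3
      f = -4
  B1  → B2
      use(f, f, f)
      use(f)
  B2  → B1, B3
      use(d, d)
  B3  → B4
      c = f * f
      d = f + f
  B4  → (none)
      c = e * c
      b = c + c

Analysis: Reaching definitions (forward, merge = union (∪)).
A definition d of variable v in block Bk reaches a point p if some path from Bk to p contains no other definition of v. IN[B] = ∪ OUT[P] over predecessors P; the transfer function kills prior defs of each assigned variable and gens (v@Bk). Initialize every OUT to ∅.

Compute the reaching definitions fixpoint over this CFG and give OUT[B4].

Converged values:
  B0: | IN={} | OUT={f@B0}
  B1: | IN={f@B0} | OUT={f@B0}
  B2: | IN={f@B0} | OUT={f@B0}
  B3: | IN={f@B0} | OUT={c@B3, d@B3, f@B0}
  B4: | IN={c@B3, d@B3, f@B0} | OUT={b@B4, c@B4, d@B3, f@B0}

Merge at B4: IN[B4] = OUT[B3] = {c@B3, d@B3, f@B0}
Applying B4's transfer function to that IN value gives OUT[B4] (row B4 above).

Answer: {b@B4, c@B4, d@B3, f@B0}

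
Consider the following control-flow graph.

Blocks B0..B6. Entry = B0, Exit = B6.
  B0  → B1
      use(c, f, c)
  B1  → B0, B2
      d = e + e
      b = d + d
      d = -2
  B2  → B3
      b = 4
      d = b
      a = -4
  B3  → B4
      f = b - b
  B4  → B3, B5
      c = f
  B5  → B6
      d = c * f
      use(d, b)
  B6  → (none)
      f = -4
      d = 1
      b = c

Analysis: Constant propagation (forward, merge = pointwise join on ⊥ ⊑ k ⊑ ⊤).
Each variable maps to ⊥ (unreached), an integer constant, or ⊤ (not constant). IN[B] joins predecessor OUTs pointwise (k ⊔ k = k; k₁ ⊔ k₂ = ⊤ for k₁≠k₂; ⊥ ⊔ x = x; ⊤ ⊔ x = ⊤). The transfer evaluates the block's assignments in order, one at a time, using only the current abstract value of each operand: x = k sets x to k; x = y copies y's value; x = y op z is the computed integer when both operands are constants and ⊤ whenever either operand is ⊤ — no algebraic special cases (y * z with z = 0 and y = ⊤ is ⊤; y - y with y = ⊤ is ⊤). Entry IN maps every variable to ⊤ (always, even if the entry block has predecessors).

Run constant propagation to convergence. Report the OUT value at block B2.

Per-block solution:
  B0: | IN=(all ⊤) | OUT=(all ⊤)
  B1: | IN=(all ⊤) | OUT={d:-2; rest ⊤}
  B2: | IN={d:-2; rest ⊤} | OUT={a:-4, b:4, d:4; rest ⊤}
  B3: | IN={a:-4, b:4, d:4; rest ⊤} | OUT={a:-4, b:4, d:4, f:0; rest ⊤}
  B4: | IN={a:-4, b:4, d:4, f:0; rest ⊤} | OUT={a:-4, b:4, c:0, d:4, f:0; rest ⊤}
  B5: | IN={a:-4, b:4, c:0, d:4, f:0; rest ⊤} | OUT={a:-4, b:4, c:0, d:0, f:0; rest ⊤}
  B6: | IN={a:-4, b:4, c:0, d:0, f:0; rest ⊤} | OUT={a:-4, b:0, c:0, d:1, f:-4; rest ⊤}

Merge at B2: IN[B2] = OUT[B1] = {a: ⊤, b: ⊤, c: ⊤, d: -2, e: ⊤, f: ⊤}
Applying B2's transfer function to that IN value gives OUT[B2] (row B2 above).

Answer: {a: -4, b: 4, c: ⊤, d: 4, e: ⊤, f: ⊤}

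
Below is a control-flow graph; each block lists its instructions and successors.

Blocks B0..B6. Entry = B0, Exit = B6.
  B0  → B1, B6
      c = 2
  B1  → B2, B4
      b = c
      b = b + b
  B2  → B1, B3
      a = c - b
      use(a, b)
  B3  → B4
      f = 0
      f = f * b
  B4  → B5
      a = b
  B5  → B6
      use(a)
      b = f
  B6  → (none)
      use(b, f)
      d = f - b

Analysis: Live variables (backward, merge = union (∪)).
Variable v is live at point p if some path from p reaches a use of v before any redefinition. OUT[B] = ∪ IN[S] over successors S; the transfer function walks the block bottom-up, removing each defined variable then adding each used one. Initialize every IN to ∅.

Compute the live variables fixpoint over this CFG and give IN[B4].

Answer: {b, f}

Derivation:
Fixpoint table:
  B0: | IN={b, f} | OUT={b, c, f}
  B1: | IN={c, f} | OUT={b, c, f}
  B2: | IN={b, c, f} | OUT={b, c, f}
  B3: | IN={b} | OUT={b, f}
  B4: | IN={b, f} | OUT={a, f}
  B5: | IN={a, f} | OUT={b, f}
  B6: | IN={b, f} | OUT={}

Merge at B4: OUT[B4] = IN[B5] = {a, f}
Applying B4's transfer function to that OUT value gives IN[B4] (row B4 above).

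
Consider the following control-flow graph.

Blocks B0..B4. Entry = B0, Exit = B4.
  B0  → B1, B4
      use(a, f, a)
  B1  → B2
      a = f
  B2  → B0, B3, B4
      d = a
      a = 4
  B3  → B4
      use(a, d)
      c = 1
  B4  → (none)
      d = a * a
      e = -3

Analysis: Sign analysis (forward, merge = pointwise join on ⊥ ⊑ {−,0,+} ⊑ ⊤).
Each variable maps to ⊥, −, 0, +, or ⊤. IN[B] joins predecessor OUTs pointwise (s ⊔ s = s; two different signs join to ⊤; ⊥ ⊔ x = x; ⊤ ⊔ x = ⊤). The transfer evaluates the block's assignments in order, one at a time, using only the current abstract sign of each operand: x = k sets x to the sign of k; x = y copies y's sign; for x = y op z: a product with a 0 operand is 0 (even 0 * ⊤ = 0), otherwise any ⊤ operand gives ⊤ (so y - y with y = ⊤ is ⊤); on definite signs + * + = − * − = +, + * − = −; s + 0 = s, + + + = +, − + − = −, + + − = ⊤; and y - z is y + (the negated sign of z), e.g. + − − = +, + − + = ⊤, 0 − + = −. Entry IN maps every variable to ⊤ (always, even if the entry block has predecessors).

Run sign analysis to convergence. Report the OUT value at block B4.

Converged values:
  B0:  IN=(all ⊤)  OUT=(all ⊤)
  B1:  IN=(all ⊤)  OUT=(all ⊤)
  B2:  IN=(all ⊤)  OUT={a:+; rest ⊤}
  B3:  IN={a:+; rest ⊤}  OUT={a:+, c:+; rest ⊤}
  B4:  IN=(all ⊤)  OUT={e:-; rest ⊤}

Merge at B4: IN[B4] = OUT[B0] ⊔ OUT[B2] ⊔ OUT[B3] = {a: ⊤, b: ⊤, c: ⊤, d: ⊤, e: ⊤, f: ⊤}
Applying B4's transfer function to that IN value gives OUT[B4] (row B4 above).

Answer: {a: ⊤, b: ⊤, c: ⊤, d: ⊤, e: -, f: ⊤}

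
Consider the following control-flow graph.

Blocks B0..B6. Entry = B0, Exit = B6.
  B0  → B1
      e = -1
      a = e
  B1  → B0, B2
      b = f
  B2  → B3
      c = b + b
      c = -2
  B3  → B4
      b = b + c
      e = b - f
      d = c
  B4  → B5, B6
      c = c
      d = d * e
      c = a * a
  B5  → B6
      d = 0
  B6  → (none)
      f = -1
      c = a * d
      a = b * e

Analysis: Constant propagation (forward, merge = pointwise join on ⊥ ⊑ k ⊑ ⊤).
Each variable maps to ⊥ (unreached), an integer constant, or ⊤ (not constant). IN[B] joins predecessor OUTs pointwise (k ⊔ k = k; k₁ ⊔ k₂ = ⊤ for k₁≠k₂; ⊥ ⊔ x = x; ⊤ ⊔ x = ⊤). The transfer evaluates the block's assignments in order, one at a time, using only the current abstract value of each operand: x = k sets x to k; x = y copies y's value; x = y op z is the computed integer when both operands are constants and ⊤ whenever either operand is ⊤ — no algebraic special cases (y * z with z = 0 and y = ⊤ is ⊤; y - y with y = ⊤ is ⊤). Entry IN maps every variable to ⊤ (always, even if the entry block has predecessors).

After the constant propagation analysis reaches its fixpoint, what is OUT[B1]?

Answer: {a: -1, b: ⊤, c: ⊤, d: ⊤, e: -1, f: ⊤}

Derivation:
Converged values:
  B0: | IN=(all ⊤) | OUT={a:-1, e:-1; rest ⊤}
  B1: | IN={a:-1, e:-1; rest ⊤} | OUT={a:-1, e:-1; rest ⊤}
  B2: | IN={a:-1, e:-1; rest ⊤} | OUT={a:-1, c:-2, e:-1; rest ⊤}
  B3: | IN={a:-1, c:-2, e:-1; rest ⊤} | OUT={a:-1, c:-2, d:-2; rest ⊤}
  B4: | IN={a:-1, c:-2, d:-2; rest ⊤} | OUT={a:-1, c:1; rest ⊤}
  B5: | IN={a:-1, c:1; rest ⊤} | OUT={a:-1, c:1, d:0; rest ⊤}
  B6: | IN={a:-1, c:1; rest ⊤} | OUT={f:-1; rest ⊤}

Merge at B1: IN[B1] = OUT[B0] = {a: -1, b: ⊤, c: ⊤, d: ⊤, e: -1, f: ⊤}
Applying B1's transfer function to that IN value gives OUT[B1] (row B1 above).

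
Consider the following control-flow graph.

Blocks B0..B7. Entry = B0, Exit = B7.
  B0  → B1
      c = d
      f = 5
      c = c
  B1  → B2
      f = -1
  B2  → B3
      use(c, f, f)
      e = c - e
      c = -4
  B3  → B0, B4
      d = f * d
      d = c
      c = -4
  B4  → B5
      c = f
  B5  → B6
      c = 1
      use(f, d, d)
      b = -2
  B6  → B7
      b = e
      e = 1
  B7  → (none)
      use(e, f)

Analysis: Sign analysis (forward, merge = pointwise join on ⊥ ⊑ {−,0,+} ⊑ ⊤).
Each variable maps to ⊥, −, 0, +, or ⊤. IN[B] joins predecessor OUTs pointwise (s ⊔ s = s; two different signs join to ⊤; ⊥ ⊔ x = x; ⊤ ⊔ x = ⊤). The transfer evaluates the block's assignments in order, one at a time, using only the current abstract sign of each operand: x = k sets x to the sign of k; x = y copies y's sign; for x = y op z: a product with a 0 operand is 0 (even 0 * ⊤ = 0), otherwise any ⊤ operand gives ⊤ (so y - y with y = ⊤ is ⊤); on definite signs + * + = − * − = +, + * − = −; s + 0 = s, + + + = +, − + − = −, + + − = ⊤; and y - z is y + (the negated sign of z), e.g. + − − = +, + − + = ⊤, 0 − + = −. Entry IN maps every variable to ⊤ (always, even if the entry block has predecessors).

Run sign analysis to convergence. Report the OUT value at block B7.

Per-block solution:
  B0:   IN=(all ⊤)   OUT={f:+; rest ⊤}
  B1:   IN={f:+; rest ⊤}   OUT={f:-; rest ⊤}
  B2:   IN={f:-; rest ⊤}   OUT={c:-, f:-; rest ⊤}
  B3:   IN={c:-, f:-; rest ⊤}   OUT={c:-, d:-, f:-; rest ⊤}
  B4:   IN={c:-, d:-, f:-; rest ⊤}   OUT={c:-, d:-, f:-; rest ⊤}
  B5:   IN={c:-, d:-, f:-; rest ⊤}   OUT={b:-, c:+, d:-, f:-; rest ⊤}
  B6:   IN={b:-, c:+, d:-, f:-; rest ⊤}   OUT={c:+, d:-, e:+, f:-; rest ⊤}
  B7:   IN={c:+, d:-, e:+, f:-; rest ⊤}   OUT={c:+, d:-, e:+, f:-; rest ⊤}

Merge at B7: IN[B7] = OUT[B6] = {a: ⊤, b: ⊤, c: +, d: -, e: +, f: -}
Applying B7's transfer function to that IN value gives OUT[B7] (row B7 above).

Answer: {a: ⊤, b: ⊤, c: +, d: -, e: +, f: -}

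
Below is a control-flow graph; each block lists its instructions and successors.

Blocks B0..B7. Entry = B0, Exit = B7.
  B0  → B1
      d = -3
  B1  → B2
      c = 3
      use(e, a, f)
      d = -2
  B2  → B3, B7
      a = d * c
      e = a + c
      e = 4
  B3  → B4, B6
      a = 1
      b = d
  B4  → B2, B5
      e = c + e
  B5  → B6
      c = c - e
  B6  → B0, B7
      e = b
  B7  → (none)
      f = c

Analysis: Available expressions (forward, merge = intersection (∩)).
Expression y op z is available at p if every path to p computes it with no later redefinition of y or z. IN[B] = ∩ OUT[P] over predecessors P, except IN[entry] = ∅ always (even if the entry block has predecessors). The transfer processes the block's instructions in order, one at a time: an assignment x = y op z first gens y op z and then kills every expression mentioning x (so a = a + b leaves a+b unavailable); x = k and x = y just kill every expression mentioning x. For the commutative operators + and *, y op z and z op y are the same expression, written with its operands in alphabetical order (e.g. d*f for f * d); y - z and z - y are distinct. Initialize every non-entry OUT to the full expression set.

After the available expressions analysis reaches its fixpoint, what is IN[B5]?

Fixpoint table:
  B0:   IN={}   OUT={}
  B1:   IN={}   OUT={}
  B2:   IN={}   OUT={a+c, c*d}
  B3:   IN={a+c, c*d}   OUT={c*d}
  B4:   IN={c*d}   OUT={c*d}
  B5:   IN={c*d}   OUT={}
  B6:   IN={}   OUT={}
  B7:   IN={}   OUT={}

Merge at B5: IN[B5] = OUT[B4] = {c*d}

Answer: {c*d}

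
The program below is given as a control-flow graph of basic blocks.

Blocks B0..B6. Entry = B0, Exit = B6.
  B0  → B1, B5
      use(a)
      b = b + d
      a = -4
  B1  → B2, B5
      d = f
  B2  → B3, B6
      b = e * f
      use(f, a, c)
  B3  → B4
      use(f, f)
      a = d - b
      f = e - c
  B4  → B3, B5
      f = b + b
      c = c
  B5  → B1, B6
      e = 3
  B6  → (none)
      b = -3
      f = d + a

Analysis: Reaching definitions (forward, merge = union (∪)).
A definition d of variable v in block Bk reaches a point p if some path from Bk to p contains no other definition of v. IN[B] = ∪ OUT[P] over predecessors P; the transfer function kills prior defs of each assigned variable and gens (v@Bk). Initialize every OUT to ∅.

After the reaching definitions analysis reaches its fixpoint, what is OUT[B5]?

Converged values:
  B0:  IN={}  OUT={a@B0, b@B0}
  B1:  IN={a@B0, a@B3, b@B0, b@B2, c@B4, d@B1, e@B5, f@B4}  OUT={a@B0, a@B3, b@B0, b@B2, c@B4, d@B1, e@B5, f@B4}
  B2:  IN={a@B0, a@B3, b@B0, b@B2, c@B4, d@B1, e@B5, f@B4}  OUT={a@B0, a@B3, b@B2, c@B4, d@B1, e@B5, f@B4}
  B3:  IN={a@B0, a@B3, b@B2, c@B4, d@B1, e@B5, f@B4}  OUT={a@B3, b@B2, c@B4, d@B1, e@B5, f@B3}
  B4:  IN={a@B3, b@B2, c@B4, d@B1, e@B5, f@B3}  OUT={a@B3, b@B2, c@B4, d@B1, e@B5, f@B4}
  B5:  IN={a@B0, a@B3, b@B0, b@B2, c@B4, d@B1, e@B5, f@B4}  OUT={a@B0, a@B3, b@B0, b@B2, c@B4, d@B1, e@B5, f@B4}
  B6:  IN={a@B0, a@B3, b@B0, b@B2, c@B4, d@B1, e@B5, f@B4}  OUT={a@B0, a@B3, b@B6, c@B4, d@B1, e@B5, f@B6}

Merge at B5: IN[B5] = OUT[B0] ⊔ OUT[B1] ⊔ OUT[B4] = {a@B0, a@B3, b@B0, b@B2, c@B4, d@B1, e@B5, f@B4}
Applying B5's transfer function to that IN value gives OUT[B5] (row B5 above).

Answer: {a@B0, a@B3, b@B0, b@B2, c@B4, d@B1, e@B5, f@B4}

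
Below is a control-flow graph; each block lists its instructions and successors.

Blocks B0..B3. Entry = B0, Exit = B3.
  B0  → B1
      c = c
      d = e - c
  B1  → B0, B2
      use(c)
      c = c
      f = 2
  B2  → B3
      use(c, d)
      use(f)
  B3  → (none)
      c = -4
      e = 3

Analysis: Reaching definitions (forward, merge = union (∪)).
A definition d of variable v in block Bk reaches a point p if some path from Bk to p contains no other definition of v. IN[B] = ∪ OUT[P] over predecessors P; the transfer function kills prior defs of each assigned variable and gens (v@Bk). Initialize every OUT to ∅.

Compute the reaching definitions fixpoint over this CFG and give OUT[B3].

Converged values:
  B0:  IN={c@B1, d@B0, f@B1}  OUT={c@B0, d@B0, f@B1}
  B1:  IN={c@B0, d@B0, f@B1}  OUT={c@B1, d@B0, f@B1}
  B2:  IN={c@B1, d@B0, f@B1}  OUT={c@B1, d@B0, f@B1}
  B3:  IN={c@B1, d@B0, f@B1}  OUT={c@B3, d@B0, e@B3, f@B1}

Merge at B3: IN[B3] = OUT[B2] = {c@B1, d@B0, f@B1}
Applying B3's transfer function to that IN value gives OUT[B3] (row B3 above).

Answer: {c@B3, d@B0, e@B3, f@B1}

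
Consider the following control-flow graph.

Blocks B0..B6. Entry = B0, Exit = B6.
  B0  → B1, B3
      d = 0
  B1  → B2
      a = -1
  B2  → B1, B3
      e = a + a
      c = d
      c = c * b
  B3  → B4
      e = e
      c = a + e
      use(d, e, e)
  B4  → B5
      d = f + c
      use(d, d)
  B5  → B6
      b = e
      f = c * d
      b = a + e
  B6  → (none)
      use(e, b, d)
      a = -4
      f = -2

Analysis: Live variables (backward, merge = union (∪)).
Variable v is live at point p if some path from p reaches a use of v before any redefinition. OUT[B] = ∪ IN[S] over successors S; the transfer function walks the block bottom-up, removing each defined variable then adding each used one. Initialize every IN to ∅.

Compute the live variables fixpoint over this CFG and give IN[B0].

Answer: {a, b, e, f}

Derivation:
Fixpoint table:
  B0:  IN={a, b, e, f}  OUT={a, b, d, e, f}
  B1:  IN={b, d, f}  OUT={a, b, d, f}
  B2:  IN={a, b, d, f}  OUT={a, b, d, e, f}
  B3:  IN={a, d, e, f}  OUT={a, c, e, f}
  B4:  IN={a, c, e, f}  OUT={a, c, d, e}
  B5:  IN={a, c, d, e}  OUT={b, d, e}
  B6:  IN={b, d, e}  OUT={}

Merge at B0: OUT[B0] = IN[B1] ⊔ IN[B3] = {a, b, d, e, f}
Applying B0's transfer function to that OUT value gives IN[B0] (row B0 above).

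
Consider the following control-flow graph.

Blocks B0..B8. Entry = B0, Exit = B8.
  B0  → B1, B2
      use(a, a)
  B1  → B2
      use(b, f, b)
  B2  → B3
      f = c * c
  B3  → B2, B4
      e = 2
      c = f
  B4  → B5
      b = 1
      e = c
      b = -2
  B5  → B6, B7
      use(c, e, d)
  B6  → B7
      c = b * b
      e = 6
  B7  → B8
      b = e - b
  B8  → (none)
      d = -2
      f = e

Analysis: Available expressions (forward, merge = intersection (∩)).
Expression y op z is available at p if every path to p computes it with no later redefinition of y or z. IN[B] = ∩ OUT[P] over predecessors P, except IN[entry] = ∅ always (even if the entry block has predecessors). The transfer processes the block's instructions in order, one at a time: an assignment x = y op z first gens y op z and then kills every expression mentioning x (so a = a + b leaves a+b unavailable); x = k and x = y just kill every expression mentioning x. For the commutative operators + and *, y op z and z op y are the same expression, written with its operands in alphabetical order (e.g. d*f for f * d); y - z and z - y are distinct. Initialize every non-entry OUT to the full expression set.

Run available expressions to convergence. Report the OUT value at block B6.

Fixpoint table:
  B0:   IN={}   OUT={}
  B1:   IN={}   OUT={}
  B2:   IN={}   OUT={c*c}
  B3:   IN={c*c}   OUT={}
  B4:   IN={}   OUT={}
  B5:   IN={}   OUT={}
  B6:   IN={}   OUT={b*b}
  B7:   IN={}   OUT={}
  B8:   IN={}   OUT={}

Merge at B6: IN[B6] = OUT[B5] = {}
Applying B6's transfer function to that IN value gives OUT[B6] (row B6 above).

Answer: {b*b}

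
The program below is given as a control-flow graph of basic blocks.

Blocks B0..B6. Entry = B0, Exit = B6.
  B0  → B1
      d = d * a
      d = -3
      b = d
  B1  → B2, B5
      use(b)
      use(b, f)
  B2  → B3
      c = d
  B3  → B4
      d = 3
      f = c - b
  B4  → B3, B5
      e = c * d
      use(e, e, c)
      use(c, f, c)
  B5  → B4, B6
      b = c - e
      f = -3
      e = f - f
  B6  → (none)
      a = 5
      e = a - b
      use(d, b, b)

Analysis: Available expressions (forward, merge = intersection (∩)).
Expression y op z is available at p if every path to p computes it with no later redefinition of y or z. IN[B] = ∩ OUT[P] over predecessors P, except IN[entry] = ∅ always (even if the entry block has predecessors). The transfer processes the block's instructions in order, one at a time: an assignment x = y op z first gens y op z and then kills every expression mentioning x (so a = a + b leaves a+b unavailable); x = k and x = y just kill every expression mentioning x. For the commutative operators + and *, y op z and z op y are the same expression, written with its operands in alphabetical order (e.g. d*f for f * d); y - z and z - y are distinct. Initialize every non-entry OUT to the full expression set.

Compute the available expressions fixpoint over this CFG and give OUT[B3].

Answer: {c-b}

Derivation:
Per-block solution:
  B0: | IN={} | OUT={}
  B1: | IN={} | OUT={}
  B2: | IN={} | OUT={}
  B3: | IN={} | OUT={c-b}
  B4: | IN={} | OUT={c*d}
  B5: | IN={} | OUT={f-f}
  B6: | IN={f-f} | OUT={a-b, f-f}

Merge at B3: IN[B3] = OUT[B2] ∩ OUT[B4] = {}
Applying B3's transfer function to that IN value gives OUT[B3] (row B3 above).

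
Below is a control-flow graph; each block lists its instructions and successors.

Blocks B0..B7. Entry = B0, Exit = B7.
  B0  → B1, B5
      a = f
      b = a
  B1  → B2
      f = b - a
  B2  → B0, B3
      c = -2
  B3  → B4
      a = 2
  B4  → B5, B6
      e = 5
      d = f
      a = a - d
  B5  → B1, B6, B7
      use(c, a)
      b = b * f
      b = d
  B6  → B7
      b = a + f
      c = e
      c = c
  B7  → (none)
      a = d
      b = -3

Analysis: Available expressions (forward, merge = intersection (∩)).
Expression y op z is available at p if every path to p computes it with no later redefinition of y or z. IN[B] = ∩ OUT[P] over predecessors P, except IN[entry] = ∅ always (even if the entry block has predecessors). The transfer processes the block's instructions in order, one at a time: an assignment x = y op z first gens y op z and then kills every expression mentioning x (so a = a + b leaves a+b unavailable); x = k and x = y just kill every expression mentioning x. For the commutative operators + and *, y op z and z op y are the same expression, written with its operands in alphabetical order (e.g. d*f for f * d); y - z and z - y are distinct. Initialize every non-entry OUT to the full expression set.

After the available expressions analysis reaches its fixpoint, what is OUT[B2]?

Answer: {b-a}

Trace:
Converged values:
  B0: | IN={} | OUT={}
  B1: | IN={} | OUT={b-a}
  B2: | IN={b-a} | OUT={b-a}
  B3: | IN={b-a} | OUT={}
  B4: | IN={} | OUT={}
  B5: | IN={} | OUT={}
  B6: | IN={} | OUT={a+f}
  B7: | IN={} | OUT={}

Merge at B2: IN[B2] = OUT[B1] = {b-a}
Applying B2's transfer function to that IN value gives OUT[B2] (row B2 above).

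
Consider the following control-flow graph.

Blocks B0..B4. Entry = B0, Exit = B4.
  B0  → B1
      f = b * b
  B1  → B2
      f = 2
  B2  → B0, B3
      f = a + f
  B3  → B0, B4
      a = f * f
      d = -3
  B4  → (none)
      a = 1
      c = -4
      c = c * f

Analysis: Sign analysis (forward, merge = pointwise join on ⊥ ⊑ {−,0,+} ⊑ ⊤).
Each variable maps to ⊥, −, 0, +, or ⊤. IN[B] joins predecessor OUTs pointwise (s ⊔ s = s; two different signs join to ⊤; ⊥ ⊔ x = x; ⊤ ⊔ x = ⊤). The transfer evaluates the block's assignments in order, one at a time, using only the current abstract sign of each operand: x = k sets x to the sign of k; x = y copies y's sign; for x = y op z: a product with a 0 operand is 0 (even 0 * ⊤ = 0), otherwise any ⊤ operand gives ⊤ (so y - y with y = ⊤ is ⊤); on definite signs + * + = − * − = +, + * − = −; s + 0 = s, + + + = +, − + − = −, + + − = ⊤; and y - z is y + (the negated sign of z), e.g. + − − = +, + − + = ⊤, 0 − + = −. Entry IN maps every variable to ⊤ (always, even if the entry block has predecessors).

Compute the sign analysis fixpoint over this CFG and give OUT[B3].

Converged values:
  B0:  IN=(all ⊤)  OUT=(all ⊤)
  B1:  IN=(all ⊤)  OUT={f:+; rest ⊤}
  B2:  IN={f:+; rest ⊤}  OUT=(all ⊤)
  B3:  IN=(all ⊤)  OUT={d:-; rest ⊤}
  B4:  IN={d:-; rest ⊤}  OUT={a:+, d:-; rest ⊤}

Merge at B3: IN[B3] = OUT[B2] = {a: ⊤, b: ⊤, c: ⊤, d: ⊤, e: ⊤, f: ⊤}
Applying B3's transfer function to that IN value gives OUT[B3] (row B3 above).

Answer: {a: ⊤, b: ⊤, c: ⊤, d: -, e: ⊤, f: ⊤}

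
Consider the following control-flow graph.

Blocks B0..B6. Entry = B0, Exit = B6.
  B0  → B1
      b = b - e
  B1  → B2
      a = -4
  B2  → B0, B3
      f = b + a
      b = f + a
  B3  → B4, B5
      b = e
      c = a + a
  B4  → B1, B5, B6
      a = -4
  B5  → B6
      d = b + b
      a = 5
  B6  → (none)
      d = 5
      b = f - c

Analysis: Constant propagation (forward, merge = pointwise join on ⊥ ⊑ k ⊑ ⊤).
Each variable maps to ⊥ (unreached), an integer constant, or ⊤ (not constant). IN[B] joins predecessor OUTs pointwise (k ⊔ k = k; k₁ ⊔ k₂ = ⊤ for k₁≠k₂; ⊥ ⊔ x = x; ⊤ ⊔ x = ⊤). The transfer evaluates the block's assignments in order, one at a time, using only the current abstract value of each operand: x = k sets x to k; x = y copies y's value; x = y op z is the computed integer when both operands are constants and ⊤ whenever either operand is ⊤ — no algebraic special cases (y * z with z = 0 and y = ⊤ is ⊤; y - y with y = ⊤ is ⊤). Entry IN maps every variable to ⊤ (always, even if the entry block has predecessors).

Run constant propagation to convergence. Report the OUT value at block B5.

Answer: {a: 5, b: ⊤, c: -8, d: ⊤, e: ⊤, f: ⊤}

Derivation:
Fixpoint table:
  B0:  IN=(all ⊤)  OUT=(all ⊤)
  B1:  IN=(all ⊤)  OUT={a:-4; rest ⊤}
  B2:  IN={a:-4; rest ⊤}  OUT={a:-4; rest ⊤}
  B3:  IN={a:-4; rest ⊤}  OUT={a:-4, c:-8; rest ⊤}
  B4:  IN={a:-4, c:-8; rest ⊤}  OUT={a:-4, c:-8; rest ⊤}
  B5:  IN={a:-4, c:-8; rest ⊤}  OUT={a:5, c:-8; rest ⊤}
  B6:  IN={c:-8; rest ⊤}  OUT={c:-8, d:5; rest ⊤}

Merge at B5: IN[B5] = OUT[B3] ⊔ OUT[B4] = {a: -4, b: ⊤, c: -8, d: ⊤, e: ⊤, f: ⊤}
Applying B5's transfer function to that IN value gives OUT[B5] (row B5 above).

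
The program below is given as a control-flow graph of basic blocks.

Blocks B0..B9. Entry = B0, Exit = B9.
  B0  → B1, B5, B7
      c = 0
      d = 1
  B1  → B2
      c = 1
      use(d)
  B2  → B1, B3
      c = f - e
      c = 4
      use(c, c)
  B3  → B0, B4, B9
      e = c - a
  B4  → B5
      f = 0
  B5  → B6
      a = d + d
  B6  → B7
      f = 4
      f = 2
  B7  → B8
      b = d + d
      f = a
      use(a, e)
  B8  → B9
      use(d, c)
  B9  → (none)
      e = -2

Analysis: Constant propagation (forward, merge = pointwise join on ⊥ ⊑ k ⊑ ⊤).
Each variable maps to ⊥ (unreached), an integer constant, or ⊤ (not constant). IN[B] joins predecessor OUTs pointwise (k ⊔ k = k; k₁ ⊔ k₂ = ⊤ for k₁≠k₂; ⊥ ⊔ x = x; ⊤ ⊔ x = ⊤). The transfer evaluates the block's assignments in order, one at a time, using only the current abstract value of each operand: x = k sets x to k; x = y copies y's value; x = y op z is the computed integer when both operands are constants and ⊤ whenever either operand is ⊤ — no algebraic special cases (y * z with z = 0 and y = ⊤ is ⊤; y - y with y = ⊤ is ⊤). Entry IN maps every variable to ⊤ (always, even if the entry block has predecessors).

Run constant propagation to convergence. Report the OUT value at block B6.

Fixpoint table:
  B0:   IN=(all ⊤)   OUT={c:0, d:1; rest ⊤}
  B1:   IN={d:1; rest ⊤}   OUT={c:1, d:1; rest ⊤}
  B2:   IN={c:1, d:1; rest ⊤}   OUT={c:4, d:1; rest ⊤}
  B3:   IN={c:4, d:1; rest ⊤}   OUT={c:4, d:1; rest ⊤}
  B4:   IN={c:4, d:1; rest ⊤}   OUT={c:4, d:1, f:0; rest ⊤}
  B5:   IN={d:1; rest ⊤}   OUT={a:2, d:1; rest ⊤}
  B6:   IN={a:2, d:1; rest ⊤}   OUT={a:2, d:1, f:2; rest ⊤}
  B7:   IN={d:1; rest ⊤}   OUT={b:2, d:1; rest ⊤}
  B8:   IN={b:2, d:1; rest ⊤}   OUT={b:2, d:1; rest ⊤}
  B9:   IN={d:1; rest ⊤}   OUT={d:1, e:-2; rest ⊤}

Merge at B6: IN[B6] = OUT[B5] = {a: 2, b: ⊤, c: ⊤, d: 1, e: ⊤, f: ⊤}
Applying B6's transfer function to that IN value gives OUT[B6] (row B6 above).

Answer: {a: 2, b: ⊤, c: ⊤, d: 1, e: ⊤, f: 2}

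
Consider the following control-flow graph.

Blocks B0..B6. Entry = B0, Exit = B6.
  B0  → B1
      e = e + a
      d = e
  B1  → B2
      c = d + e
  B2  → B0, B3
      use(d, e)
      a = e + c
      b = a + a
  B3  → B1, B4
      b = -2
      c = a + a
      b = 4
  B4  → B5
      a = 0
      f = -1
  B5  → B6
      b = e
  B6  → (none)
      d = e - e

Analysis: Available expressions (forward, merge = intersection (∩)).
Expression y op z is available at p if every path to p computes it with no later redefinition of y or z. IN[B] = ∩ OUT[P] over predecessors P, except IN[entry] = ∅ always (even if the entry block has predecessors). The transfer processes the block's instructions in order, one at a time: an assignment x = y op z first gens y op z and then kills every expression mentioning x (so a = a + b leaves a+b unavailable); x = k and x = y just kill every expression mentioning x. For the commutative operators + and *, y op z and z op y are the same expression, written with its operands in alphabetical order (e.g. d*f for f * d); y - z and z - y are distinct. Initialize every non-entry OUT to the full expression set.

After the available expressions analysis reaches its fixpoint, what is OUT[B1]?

Answer: {d+e}

Trace:
Fixpoint table:
  B0: | IN={} | OUT={}
  B1: | IN={} | OUT={d+e}
  B2: | IN={d+e} | OUT={a+a, c+e, d+e}
  B3: | IN={a+a, c+e, d+e} | OUT={a+a, d+e}
  B4: | IN={a+a, d+e} | OUT={d+e}
  B5: | IN={d+e} | OUT={d+e}
  B6: | IN={d+e} | OUT={e-e}

Merge at B1: IN[B1] = OUT[B0] ∩ OUT[B3] = {}
Applying B1's transfer function to that IN value gives OUT[B1] (row B1 above).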